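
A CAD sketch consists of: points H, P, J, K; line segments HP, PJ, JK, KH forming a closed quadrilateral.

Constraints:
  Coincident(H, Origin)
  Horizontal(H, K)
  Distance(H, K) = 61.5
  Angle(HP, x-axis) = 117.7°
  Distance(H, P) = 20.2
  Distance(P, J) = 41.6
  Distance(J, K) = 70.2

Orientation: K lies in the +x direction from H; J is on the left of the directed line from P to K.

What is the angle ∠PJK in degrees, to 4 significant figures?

77.00°

Checks: |PJ| = 41.60 ✓; |JK| = 70.20 ✓.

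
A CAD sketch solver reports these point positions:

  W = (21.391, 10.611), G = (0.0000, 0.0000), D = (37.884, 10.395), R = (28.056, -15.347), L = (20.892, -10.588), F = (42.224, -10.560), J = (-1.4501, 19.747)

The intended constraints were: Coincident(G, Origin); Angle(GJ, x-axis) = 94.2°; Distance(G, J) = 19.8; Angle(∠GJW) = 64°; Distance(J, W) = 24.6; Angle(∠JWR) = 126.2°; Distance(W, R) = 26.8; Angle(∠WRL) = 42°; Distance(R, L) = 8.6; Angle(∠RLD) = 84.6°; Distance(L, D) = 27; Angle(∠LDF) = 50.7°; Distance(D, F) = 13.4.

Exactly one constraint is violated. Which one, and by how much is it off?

Distance(D, F) = 13.4 — off by 8.00.

G = (0.00, 0.00) ✓; GJ at 94.20° ✓; |GJ| = 19.80 ✓; ∠GJW = 64.00° ✓; |JW| = 24.60 ✓; ∠JWR = 126.2° ✓; |WR| = 26.80 ✓; ∠WRL = 42.00° ✓; |RL| = 8.601 ✓; ∠RLD = 84.60° ✓; |LD| = 27.00 ✓; ∠LDF = 50.70° ✓; |DF| = 21.40 ✗.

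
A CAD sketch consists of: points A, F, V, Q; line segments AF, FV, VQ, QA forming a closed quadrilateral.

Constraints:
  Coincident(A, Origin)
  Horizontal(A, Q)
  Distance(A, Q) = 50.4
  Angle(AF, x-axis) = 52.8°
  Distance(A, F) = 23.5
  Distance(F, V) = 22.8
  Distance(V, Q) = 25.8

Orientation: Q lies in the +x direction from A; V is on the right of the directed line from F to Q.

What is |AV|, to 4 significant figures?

24.70

A is at the origin; A and Q share the same y with |AQ| = 50.4 and Q in +x, so Q = (50.4, 0). AF runs at 52.8° with |AF| = 23.5, so F = (14.21, 18.72). V is determined by |FV| = 22.8 and |VQ| = 25.8 together: it lies at the intersection of circle(F, 22.8) and circle(Q, 25.8). With |FQ| = 40.75, the foot of the radical line on FQ is 18.58 from F and the perpendicular offset is √(22.8² − 18.58²) = 13.21. Taking the right-of-FQ solution: V = (24.65, -1.552).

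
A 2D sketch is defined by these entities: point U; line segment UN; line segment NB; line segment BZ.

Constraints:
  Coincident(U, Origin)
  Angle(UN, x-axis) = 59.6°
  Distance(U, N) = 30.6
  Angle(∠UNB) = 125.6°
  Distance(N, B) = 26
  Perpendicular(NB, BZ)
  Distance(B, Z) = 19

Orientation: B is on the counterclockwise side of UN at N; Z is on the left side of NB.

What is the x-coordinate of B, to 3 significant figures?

4.91

U is at the origin; UN runs at 59.6° with length 30.6, so N = 30.6·(cos 59.6°, sin 59.6°) = (15.5, 26.4). ∠UNB = 125.6°, so NB runs at 59.6° + (180° − 125.6°) = 114° from the x-axis; with |NB| = 26.0, B = N + 26.0·(cos 114°, sin 114°) = (4.91, 50.1). So B.x = 4.91.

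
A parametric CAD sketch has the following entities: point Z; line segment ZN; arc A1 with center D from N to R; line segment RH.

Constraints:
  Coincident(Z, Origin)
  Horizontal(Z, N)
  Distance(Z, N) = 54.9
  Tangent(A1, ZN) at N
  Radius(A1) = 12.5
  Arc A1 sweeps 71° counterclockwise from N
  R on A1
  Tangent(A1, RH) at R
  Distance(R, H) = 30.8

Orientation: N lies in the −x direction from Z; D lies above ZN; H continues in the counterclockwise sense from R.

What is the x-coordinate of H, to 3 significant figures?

-33.1

Z is at the origin; Z and N share the same y with |ZN| = 54.9 and N on the −x side, so N = (-54.9, 0.00). The tangent condition forces DN to be normal to ZN, so D = N + (0, 12.5) = (-54.9, 12.5). On A1, N sits at bearing -90° from D; a 71° counterclockwise sweep puts R at bearing -19°, so R = D + 12.5·(cos -19°, sin -19°) = (-43.1, 8.43). Since A1 is tangent to RH there, DR ⟂ RH, so RH runs along (−sin -19°, cos -19°); with |RH| = 30.8, H = (-33.1, 37.6). So H.x = -33.1.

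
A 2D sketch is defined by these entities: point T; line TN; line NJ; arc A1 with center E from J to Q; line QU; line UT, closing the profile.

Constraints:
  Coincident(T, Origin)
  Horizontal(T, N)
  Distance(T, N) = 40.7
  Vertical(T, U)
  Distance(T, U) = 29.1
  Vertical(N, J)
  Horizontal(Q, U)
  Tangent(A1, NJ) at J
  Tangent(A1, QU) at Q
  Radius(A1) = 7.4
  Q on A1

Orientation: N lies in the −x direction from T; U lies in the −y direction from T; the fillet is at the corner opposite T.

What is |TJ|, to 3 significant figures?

46.1

T is at the origin; T and N share the same y with |TN| = 40.7 and N on the −x side, so N = (-40.7, 0.00). TU is vertical with |TU| = 29.1 and U on the −y side, so U = (0.00, -29.1). The virtual corner opposite T is at (-40.7, -29.1). Tangency of A1 to NJ means the radius EJ is perpendicular to NJ and A1 meets QU tangentially, so EQ is at right angles to QU, with radius 7.4, so the center E sits 7.4 in from both sides at E = (-33.3, -21.7). That places the tangent points at J = (-40.7, -21.7) on NJ and Q = (-33.3, -29.1) on QU. Then |TJ| = |J − T| = 46.1.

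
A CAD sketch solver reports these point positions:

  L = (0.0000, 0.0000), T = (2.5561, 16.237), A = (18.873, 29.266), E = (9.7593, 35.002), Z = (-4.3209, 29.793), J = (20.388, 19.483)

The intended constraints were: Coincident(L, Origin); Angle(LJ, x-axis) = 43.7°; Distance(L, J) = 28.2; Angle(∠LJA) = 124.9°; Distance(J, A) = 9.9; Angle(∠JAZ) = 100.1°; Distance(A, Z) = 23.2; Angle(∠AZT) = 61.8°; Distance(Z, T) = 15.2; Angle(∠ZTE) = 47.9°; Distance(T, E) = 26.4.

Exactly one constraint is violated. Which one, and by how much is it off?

Distance(T, E) = 26.4 — off by 6.30.

L = (0.00, 0.00) ✓; LJ at 43.70° ✓; |LJ| = 28.20 ✓; ∠LJA = 124.9° ✓; |JA| = 9.900 ✓; ∠JAZ = 100.1° ✓; |AZ| = 23.20 ✓; ∠AZT = 61.80° ✓; |ZT| = 15.20 ✓; ∠ZTE = 47.90° ✓; |TE| = 20.10 ✗.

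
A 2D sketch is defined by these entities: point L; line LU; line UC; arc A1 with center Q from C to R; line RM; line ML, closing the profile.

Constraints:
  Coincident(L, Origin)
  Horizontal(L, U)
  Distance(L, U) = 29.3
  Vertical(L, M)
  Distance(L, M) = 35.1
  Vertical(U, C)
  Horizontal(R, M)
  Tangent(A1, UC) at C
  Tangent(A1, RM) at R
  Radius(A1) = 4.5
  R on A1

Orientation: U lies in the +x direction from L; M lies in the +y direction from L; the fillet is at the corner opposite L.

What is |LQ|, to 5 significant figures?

39.388

L and M share the same x with |LM| = 35.1 and M on the +y side, so M = (0.0000, 35.100). The virtual corner opposite L is at (29.300, 35.100). Since A1 is tangent to UC there, QC ⟂ UC and since A1 is tangent to RM there, QR ⟂ RM, with radius 4.5, so the center Q sits 4.5 in from both sides at Q = (24.800, 30.600). Then |LQ| = |Q − L| = 39.388.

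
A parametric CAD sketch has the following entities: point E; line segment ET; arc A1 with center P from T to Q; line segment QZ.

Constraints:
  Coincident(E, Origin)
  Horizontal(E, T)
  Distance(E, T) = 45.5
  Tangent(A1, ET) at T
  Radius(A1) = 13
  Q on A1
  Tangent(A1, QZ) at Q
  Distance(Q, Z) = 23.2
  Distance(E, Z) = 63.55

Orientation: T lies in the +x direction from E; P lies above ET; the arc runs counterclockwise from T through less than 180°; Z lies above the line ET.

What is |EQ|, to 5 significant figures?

60.301

Checks: |PQ| = 13.00 ✓; ∠(PQ, QZ) = 90.00° ✓; |QZ| = 23.20 ✓; |EZ| = 63.55 ✓.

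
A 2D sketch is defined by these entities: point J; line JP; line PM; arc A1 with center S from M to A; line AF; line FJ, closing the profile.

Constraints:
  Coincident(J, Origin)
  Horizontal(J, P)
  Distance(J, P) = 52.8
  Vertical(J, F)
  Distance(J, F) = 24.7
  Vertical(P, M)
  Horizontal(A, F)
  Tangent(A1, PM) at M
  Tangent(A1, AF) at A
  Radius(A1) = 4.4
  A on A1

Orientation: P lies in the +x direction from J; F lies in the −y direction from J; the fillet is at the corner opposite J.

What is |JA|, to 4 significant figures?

54.34

J is at the origin; JP is horizontal with |JP| = 52.8 and P on the +x side, so P = (52.80, 0.000). JF is vertical with |JF| = 24.7 and F on the −y side, so F = (0.000, -24.70). The virtual corner opposite J is at (52.80, -24.70). Since A1 is tangent to PM there, SM ⟂ PM and tangency of A1 to AF means the radius SA is perpendicular to AF, with radius 4.4, so the center S sits 4.4 in from both sides at S = (48.40, -20.30). That places the tangent points at M = (52.80, -20.30) on PM and A = (48.40, -24.70) on AF. Then |JA| = |A − J| = 54.34.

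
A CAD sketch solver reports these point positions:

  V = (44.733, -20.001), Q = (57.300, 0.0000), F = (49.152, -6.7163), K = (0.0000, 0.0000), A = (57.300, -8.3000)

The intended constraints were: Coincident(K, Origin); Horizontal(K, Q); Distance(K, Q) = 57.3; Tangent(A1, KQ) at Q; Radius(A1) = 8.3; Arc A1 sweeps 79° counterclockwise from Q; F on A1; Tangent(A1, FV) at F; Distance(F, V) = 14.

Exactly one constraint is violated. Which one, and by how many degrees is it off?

Tangent(A1, FV) at F — off by 7.40°.

K = (0.00, 0.00) ✓; K.y = 0.00, Q.y = 0.00 ✓; |KQ| = 57.30 ✓; ∠(AQ, QK) = 90.00° ✓; |AQ| = 8.300 ✓; bearing(A→F) − bearing(A→Q) = 79.00° ✓; |AF| = 8.300 ✓; ∠(AF, FV) = 97.40° ✗; |FV| = 14.00 ✓.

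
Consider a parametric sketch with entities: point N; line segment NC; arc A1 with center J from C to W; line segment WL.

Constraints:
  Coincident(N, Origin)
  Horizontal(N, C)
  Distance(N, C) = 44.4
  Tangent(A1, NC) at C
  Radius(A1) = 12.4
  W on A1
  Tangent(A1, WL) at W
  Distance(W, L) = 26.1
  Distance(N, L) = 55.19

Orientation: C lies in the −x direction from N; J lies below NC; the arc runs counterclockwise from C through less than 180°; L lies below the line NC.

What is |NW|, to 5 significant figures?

57.678

N is at the origin; NC is horizontal with |NC| = 44.4 and C on the −x side, so C = (-44.400, 0.0000). The tangent condition forces JC to be normal to NC, so J = C + (0, -12.4) = (-44.400, -12.400). Since JW ⟂ WL (tangency), |JL| = √(12.4² + 26.1²) = 28.896 regardless of where W sits on A1. So L lies on both circle(N, 55.19) and circle(J, 28.896); the below-NC intersection is L = (-37.528, -40.467). W is the foot of the tangent from L: W = (-54.013, -20.232).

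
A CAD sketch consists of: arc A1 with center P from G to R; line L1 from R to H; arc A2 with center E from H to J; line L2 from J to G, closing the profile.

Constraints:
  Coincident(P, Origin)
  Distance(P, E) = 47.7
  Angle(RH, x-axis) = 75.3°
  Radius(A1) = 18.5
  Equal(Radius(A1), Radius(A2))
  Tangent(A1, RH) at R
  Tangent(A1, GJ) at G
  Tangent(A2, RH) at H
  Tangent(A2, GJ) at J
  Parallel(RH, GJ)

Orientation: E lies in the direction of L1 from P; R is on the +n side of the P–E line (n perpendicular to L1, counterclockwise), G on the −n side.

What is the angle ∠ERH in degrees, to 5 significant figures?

21.198°

The slot axis is L1's direction at 75.3°, so u = (cos 75.3°, sin 75.3°) = (0.25376, 0.96727) and n = (−sin 75.3°, cos 75.3°) = (-0.96727, 0.25376). P is at the origin and E lies 47.7 along u from P, so E = 47.7·u = (12.104, 46.139). Tangency of A1 to both parallel lines with radius 18.5 puts R and G at P ± 18.5·n: R = (-17.894, 4.6945), G = (17.894, -4.6945). Equal radii place H and J the same way about E: H = E + 18.5·n = (-5.7902, 50.833), J = E − 18.5·n = (29.999, 41.444). Then cos ∠ERH = RE·RH / (|RE||RH|), giving 21.198°.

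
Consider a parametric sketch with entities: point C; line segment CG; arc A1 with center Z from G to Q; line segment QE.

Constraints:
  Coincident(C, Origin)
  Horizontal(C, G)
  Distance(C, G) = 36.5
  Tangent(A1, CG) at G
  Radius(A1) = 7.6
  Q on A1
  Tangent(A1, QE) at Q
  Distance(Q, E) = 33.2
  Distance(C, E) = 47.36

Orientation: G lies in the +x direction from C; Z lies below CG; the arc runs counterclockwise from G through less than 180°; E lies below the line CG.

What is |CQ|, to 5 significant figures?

29.734

Checks: |ZQ| = 7.600 ✓; ∠(ZQ, QE) = 90.00° ✓; |QE| = 33.20 ✓; |CE| = 47.36 ✓.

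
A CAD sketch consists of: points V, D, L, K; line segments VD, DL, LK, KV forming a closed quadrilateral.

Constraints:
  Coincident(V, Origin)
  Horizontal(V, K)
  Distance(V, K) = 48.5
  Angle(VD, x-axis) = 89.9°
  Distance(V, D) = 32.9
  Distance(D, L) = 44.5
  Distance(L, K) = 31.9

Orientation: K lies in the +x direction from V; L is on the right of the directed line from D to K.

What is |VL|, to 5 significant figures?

19.344

V is at the origin; V and K share the same y with |VK| = 48.5 and K in +x, so K = (48.5, 0). VD runs at 89.9° with |VD| = 32.9, so D = (0.057421, 32.900). L is determined by |DL| = 44.5 and |LK| = 31.9 together: it lies at the intersection of circle(D, 44.5) and circle(K, 31.9). With |DK| = 58.558, the foot of the radical line on DK is 37.499 from D and the perpendicular offset is √(44.5² − 37.499²) = 23.960. Taking the right-of-DK solution: L = (17.617, -7.9892).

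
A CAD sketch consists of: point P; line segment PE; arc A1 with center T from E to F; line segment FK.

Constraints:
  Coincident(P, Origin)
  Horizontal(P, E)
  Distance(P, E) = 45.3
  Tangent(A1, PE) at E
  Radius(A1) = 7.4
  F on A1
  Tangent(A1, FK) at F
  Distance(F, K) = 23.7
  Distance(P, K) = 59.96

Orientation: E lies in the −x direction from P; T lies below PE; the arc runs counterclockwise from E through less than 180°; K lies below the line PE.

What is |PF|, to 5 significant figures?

53.275

P is at the origin; PE is horizontal with |PE| = 45.3 and E on the −x side, so E = (-45.300, 0.0000). Since A1 is tangent to PE there, TE ⟂ PE, so T = E + (0, -7.4) = (-45.300, -7.4000). Since TF ⟂ FK (tangency), |TK| = √(7.4² + 23.7²) = 24.828 regardless of where F sits on A1. So K lies on both circle(P, 59.96) and circle(T, 24.828); the below-PE intersection is K = (-50.975, -31.571). F is the foot of the tangent from K: F = (-52.681, -7.9326).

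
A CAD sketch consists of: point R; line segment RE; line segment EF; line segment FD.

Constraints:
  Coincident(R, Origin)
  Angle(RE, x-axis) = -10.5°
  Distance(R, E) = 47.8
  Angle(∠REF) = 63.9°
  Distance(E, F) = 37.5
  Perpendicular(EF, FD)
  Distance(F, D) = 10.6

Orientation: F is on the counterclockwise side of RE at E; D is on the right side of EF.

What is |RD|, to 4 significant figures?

56.00

∠REF = 63.9°, so EF runs at -10.5° + (180° − 63.9°) = 105.6° from the x-axis; with |EF| = 37.5, F = E + 37.5·(cos 105.6°, sin 105.6°) = (36.92, 27.41). EF ⟂ FD; with |FD| = 10.6 on the right of EF, D = F + 10.6·(0.9632, 0.2689) = (47.12, 30.26). Then |RD| = |D − R| = 56.00.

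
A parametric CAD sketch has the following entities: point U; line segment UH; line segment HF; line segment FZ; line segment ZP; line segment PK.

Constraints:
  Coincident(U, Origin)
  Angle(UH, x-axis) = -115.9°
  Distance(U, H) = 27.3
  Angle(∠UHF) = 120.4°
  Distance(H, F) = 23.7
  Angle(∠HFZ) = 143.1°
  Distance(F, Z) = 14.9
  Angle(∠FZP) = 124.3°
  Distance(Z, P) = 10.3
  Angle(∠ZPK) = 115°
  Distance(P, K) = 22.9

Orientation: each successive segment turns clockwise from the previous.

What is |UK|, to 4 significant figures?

28.14

U is at the origin; UH runs at -115.9° with length 27.3, so H = (-11.92, -24.56). ∠UHF = 120.4° gives HF at -175.5° from the x-axis; with |HF| = 23.7, F = (-35.55, -26.42). ∠HFZ = 143.1° gives FZ at 147.6° from the x-axis; with |FZ| = 14.9, Z = (-48.13, -18.43). ∠FZP = 124.3° gives ZP at 91.90° from the x-axis; with |ZP| = 10.3, P = (-48.47, -8.139). ∠ZPK = 115.0° gives PK at 26.90° from the x-axis; with |PK| = 22.9, K = (-28.05, 2.222). Then |UK| = |K − U| = 28.14.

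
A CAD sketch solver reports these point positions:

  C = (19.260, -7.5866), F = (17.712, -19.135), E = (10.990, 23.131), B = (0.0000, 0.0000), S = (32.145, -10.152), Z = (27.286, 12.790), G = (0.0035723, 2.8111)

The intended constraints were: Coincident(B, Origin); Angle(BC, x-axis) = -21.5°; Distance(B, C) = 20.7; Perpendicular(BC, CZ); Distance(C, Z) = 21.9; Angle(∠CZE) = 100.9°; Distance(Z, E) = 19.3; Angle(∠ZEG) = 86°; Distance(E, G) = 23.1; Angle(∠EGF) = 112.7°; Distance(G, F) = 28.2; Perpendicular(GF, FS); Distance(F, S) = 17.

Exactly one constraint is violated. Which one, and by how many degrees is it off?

Perpendicular(GF, FS) — off by 7.00°.

B = (0.00, 0.00) ✓; BC at -21.50° ✓; |BC| = 20.70 ✓; ∠(BC, CZ) = 90.00° ✓; |CZ| = 21.90 ✓; ∠CZE = 100.9° ✓; |ZE| = 19.30 ✓; ∠ZEG = 86.00° ✓; |EG| = 23.10 ✓; ∠EGF = 112.7° ✓; |GF| = 28.20 ✓; ∠(GF, FS) = 83.00° ✗; |FS| = 17.00 ✓.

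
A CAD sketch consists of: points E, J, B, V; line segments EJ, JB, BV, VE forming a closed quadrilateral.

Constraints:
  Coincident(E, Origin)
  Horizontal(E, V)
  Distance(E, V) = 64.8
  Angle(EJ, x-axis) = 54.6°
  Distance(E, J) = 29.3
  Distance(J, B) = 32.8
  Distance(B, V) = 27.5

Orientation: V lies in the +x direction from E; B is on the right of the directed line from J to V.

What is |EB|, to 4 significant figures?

37.40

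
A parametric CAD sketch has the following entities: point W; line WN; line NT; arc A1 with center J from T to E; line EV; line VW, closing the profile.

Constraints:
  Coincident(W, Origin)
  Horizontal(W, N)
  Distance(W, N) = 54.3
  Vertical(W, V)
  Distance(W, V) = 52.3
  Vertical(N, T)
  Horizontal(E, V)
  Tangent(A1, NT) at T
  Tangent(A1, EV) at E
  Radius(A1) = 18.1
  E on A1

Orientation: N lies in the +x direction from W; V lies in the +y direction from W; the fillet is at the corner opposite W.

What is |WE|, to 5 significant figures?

63.606

W is at the origin; WN is horizontal with |WN| = 54.3 and N on the +x side, so N = (54.300, 0.0000). WV is vertical with |WV| = 52.3 and V on the +y side, so V = (0.0000, 52.300). The virtual corner opposite W is at (54.300, 52.300). The tangent condition forces JT to be normal to NT and the tangent condition forces JE to be normal to EV, with radius 18.1, so the center J sits 18.1 in from both sides at J = (36.200, 34.200). That places the tangent points at T = (54.300, 34.200) on NT and E = (36.200, 52.300) on EV. Then |WE| = |E − W| = 63.606.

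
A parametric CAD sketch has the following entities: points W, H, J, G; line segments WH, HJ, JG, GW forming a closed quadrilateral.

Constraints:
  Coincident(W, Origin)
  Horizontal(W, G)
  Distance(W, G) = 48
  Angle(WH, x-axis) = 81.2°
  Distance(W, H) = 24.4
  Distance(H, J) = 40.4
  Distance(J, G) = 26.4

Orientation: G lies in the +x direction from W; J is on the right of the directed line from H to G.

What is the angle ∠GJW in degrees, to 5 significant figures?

131.27°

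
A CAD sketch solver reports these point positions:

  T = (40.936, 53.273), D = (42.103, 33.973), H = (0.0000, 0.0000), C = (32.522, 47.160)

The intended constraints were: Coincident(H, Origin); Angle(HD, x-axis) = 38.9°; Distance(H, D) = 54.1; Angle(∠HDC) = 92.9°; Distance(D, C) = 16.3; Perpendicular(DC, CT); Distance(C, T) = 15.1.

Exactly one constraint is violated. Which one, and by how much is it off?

Distance(C, T) = 15.1 — off by 4.70.

H = (0.00, 0.00) ✓; HD at 38.90° ✓; |HD| = 54.10 ✓; ∠HDC = 92.90° ✓; |DC| = 16.30 ✓; ∠(DC, CT) = 90.00° ✓; |CT| = 10.40 ✗.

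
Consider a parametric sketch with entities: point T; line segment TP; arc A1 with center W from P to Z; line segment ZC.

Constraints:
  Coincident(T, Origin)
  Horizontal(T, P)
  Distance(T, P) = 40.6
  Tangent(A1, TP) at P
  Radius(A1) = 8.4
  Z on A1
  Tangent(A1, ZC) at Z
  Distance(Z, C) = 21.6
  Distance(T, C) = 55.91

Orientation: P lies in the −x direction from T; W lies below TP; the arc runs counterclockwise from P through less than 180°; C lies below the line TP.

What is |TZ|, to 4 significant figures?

49.83

T is at the origin; T and P share the same y with |TP| = 40.6 and P on the −x side, so P = (-40.60, 0.000). Tangency of A1 to TP means the radius WP is perpendicular to TP, so W = P + (0, -8.4) = (-40.60, -8.400). Since WZ ⟂ ZC (tangency), |WC| = √(8.4² + 21.6²) = 23.18 regardless of where Z sits on A1. So C lies on both circle(T, 55.91) and circle(W, 23.18); the below-TP intersection is C = (-46.69, -30.76). Z is the foot of the tangent from C: Z = (-48.95, -9.282).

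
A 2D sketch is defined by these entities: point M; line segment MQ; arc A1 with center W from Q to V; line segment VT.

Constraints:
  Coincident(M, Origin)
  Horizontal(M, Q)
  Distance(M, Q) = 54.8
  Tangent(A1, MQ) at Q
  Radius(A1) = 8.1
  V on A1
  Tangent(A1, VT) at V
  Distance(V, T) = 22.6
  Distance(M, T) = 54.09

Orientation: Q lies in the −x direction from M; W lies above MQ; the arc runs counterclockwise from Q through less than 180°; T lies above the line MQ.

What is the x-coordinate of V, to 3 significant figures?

-46.7

M is at the origin; M and Q share the same y with |MQ| = 54.8 and Q on the −x side, so Q = (-54.8, 0.00). The tangent condition forces WQ to be normal to MQ, so W = Q + (0, 8.1) = (-54.8, 8.10). Since WV ⟂ VT (tangency), |WT| = √(8.1² + 22.6²) = 24.0 regardless of where V sits on A1. So T lies on both circle(M, 54.09) and circle(W, 24.0); the above-MQ intersection is T = (-45.0, 30.0). V is the foot of the tangent from T: V = (-46.7, 7.48).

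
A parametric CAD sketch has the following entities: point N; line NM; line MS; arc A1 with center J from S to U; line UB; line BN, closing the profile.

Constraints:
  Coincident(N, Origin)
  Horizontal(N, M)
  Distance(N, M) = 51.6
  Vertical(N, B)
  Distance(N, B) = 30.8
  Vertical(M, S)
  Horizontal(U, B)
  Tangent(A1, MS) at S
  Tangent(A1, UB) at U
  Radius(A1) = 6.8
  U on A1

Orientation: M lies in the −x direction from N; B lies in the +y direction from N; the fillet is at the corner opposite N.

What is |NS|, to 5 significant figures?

56.908

N is at the origin; NM is horizontal with |NM| = 51.6 and M on the −x side, so M = (-51.600, 0.0000). N and B share the same x with |NB| = 30.8 and B on the +y side, so B = (0.0000, 30.800). The virtual corner opposite N is at (-51.600, 30.800). A1 meets MS tangentially, so JS is at right angles to MS and A1 meets UB tangentially, so JU is at right angles to UB, with radius 6.8, so the center J sits 6.8 in from both sides at J = (-44.800, 24.000). That places the tangent points at S = (-51.600, 24.000) on MS and U = (-44.800, 30.800) on UB. Then |NS| = |S − N| = 56.908.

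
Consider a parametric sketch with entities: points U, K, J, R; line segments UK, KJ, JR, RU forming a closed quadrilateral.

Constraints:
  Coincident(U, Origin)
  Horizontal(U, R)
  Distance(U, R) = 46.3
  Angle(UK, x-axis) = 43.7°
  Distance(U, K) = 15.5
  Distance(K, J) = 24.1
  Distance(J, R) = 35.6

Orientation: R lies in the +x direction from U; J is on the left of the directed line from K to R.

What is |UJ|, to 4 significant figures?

39.52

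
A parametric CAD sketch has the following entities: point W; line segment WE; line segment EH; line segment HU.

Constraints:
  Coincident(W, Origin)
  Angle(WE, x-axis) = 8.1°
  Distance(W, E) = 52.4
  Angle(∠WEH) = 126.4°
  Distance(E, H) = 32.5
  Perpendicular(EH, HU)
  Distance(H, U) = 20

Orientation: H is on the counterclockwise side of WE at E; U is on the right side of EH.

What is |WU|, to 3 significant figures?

88.9

∠WEH = 126.4°, so EH runs at 8.1° + (180° − 126.4°) = 61.7° from the x-axis; with |EH| = 32.5, H = E + 32.5·(cos 61.7°, sin 61.7°) = (67.3, 36.0). EH ⟂ HU; with |HU| = 20.0 on the right of EH, U = H + 20.0·(0.880, -0.474) = (84.9, 26.5). Then |WU| = |U − W| = 88.9.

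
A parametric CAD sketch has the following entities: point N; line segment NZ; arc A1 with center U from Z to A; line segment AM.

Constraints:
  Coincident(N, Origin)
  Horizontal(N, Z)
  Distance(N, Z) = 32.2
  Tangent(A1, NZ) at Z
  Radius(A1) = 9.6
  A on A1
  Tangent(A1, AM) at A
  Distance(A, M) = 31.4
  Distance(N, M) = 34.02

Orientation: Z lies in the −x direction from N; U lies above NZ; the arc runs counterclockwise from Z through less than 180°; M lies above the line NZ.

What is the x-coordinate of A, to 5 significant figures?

-23.724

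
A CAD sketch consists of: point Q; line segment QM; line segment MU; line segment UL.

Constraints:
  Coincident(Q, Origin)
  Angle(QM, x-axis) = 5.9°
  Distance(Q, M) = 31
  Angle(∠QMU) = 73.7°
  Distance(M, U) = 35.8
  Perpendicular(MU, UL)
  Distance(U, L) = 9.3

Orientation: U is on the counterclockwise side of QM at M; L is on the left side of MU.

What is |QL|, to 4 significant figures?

33.95

Q is at the origin; QM runs at 5.9° with length 31.0, so M = 31.0·(cos 5.9°, sin 5.9°) = (30.84, 3.187). ∠QMU = 73.7°, so MU runs at 5.9° + (180° − 73.7°) = 112.2° from the x-axis; with |MU| = 35.8, U = M + 35.8·(cos 112.2°, sin 112.2°) = (17.31, 36.33). MU ⟂ UL; with |UL| = 9.3 on the left of MU, L = U + 9.3·(-0.9259, -0.3778) = (8.698, 32.82). Then |QL| = |L − Q| = 33.95.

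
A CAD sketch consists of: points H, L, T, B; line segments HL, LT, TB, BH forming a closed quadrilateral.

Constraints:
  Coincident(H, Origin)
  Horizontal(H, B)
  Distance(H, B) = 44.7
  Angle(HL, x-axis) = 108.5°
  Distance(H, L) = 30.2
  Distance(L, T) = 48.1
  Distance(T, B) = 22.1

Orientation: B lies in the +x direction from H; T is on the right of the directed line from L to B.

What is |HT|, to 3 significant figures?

24.3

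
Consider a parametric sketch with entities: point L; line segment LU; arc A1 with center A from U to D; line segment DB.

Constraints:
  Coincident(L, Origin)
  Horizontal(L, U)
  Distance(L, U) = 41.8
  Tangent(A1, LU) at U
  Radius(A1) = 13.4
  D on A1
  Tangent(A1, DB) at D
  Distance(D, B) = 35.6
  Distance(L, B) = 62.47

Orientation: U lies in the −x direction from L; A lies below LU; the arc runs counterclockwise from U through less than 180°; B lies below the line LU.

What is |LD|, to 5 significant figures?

57.088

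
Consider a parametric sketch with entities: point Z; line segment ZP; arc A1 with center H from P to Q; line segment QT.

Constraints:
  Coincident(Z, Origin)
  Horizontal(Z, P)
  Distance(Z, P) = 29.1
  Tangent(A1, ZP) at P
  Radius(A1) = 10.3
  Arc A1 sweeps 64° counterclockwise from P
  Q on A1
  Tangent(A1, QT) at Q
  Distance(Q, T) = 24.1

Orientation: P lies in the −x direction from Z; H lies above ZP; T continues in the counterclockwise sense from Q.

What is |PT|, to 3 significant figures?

33.9

On A1, P sits at bearing -90° from H; a 64° counterclockwise sweep puts Q at bearing -26°, so Q = H + 10.3·(cos -26°, sin -26°) = (-19.8, 5.78). A1 meets QT tangentially, so HQ is at right angles to QT, so QT runs along (−sin -26°, cos -26°); with |QT| = 24.1, T = (-9.28, 27.4). Then |PT| = |T − P| = 33.9.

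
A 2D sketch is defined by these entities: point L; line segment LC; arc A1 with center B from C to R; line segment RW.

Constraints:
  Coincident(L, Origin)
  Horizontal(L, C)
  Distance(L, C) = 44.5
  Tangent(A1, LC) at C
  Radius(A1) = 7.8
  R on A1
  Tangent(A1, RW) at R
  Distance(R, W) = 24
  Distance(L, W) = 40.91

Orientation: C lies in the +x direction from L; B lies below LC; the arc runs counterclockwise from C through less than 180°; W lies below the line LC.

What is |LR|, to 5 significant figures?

37.473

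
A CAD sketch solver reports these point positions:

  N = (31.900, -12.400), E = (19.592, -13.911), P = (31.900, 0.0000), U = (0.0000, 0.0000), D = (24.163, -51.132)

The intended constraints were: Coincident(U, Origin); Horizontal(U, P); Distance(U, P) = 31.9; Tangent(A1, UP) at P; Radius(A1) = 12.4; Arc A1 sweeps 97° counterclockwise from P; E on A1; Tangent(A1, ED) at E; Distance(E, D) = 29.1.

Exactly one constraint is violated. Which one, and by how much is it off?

Distance(E, D) = 29.1 — off by 8.40.

U = (0.00, 0.00) ✓; U.y = 0.00, P.y = 0.00 ✓; |UP| = 31.90 ✓; ∠(NP, PU) = 90.00° ✓; |NP| = 12.40 ✓; bearing(N→E) − bearing(N→P) = 97.00° ✓; |NE| = 12.40 ✓; ∠(NE, ED) = 90.00° ✓; |ED| = 37.50 ✗.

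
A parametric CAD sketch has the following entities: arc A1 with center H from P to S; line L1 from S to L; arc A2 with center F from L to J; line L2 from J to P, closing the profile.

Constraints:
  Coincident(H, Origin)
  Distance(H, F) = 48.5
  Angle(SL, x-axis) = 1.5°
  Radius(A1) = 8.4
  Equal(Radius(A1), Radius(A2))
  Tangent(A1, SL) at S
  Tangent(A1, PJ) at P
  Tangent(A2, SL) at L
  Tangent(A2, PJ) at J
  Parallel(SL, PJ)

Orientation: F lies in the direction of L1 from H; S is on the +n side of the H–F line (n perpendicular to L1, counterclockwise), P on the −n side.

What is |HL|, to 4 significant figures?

49.22

The slot axis is L1's direction at 1.5°, so u = (cos 1.5°, sin 1.5°) = (0.9997, 0.02618) and n = (−sin 1.5°, cos 1.5°) = (-0.02618, 0.9997). H is at the origin and F lies 48.5 along u from H, so F = 48.5·u = (48.48, 1.270). Tangency of A1 to both parallel lines with radius 8.4 puts S and P at H ± 8.4·n: S = (-0.2199, 8.397), P = (0.2199, -8.397). Equal radii place L and J the same way about F: L = F + 8.4·n = (48.26, 9.667), J = F − 8.4·n = (48.70, -7.128). Then |HL| = |L − H| = 49.22.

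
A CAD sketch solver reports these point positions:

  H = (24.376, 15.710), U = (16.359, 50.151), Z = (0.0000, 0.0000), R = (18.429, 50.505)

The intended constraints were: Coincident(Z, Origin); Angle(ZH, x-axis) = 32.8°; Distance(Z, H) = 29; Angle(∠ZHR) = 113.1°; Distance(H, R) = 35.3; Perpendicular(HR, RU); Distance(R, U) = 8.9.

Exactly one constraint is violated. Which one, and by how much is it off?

Distance(R, U) = 8.9 — off by 6.80.

Z = (0.00, 0.00) ✓; ZH at 32.80° ✓; |ZH| = 29.00 ✓; ∠ZHR = 113.1° ✓; |HR| = 35.30 ✓; ∠(HR, RU) = 90.01° ✓; |RU| = 2.100 ✗.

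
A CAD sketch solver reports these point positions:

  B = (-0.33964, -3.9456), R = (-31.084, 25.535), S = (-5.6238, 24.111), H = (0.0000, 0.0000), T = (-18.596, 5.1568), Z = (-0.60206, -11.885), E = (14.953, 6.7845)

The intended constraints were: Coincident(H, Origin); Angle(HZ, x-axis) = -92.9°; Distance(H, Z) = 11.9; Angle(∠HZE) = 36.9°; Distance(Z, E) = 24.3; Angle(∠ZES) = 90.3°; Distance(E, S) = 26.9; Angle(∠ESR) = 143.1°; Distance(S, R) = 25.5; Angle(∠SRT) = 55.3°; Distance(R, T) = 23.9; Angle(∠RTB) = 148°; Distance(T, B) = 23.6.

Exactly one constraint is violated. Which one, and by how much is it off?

Distance(T, B) = 23.6 — off by 3.20.

H = (0.00, 0.00) ✓; HZ at -92.90° ✓; |HZ| = 11.90 ✓; ∠HZE = 36.90° ✓; |ZE| = 24.30 ✓; ∠ZES = 90.30° ✓; |ES| = 26.90 ✓; ∠ESR = 143.1° ✓; |SR| = 25.50 ✓; ∠SRT = 55.30° ✓; |RT| = 23.90 ✓; ∠RTB = 148.0° ✓; |TB| = 20.40 ✗.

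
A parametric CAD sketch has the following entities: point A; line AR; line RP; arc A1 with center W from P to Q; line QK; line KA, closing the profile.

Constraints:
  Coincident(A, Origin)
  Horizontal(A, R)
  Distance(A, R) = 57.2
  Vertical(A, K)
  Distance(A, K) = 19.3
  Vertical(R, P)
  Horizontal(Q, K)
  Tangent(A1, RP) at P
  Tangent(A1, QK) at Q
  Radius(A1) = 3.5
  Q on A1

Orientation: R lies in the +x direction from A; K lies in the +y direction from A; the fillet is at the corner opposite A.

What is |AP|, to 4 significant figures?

59.34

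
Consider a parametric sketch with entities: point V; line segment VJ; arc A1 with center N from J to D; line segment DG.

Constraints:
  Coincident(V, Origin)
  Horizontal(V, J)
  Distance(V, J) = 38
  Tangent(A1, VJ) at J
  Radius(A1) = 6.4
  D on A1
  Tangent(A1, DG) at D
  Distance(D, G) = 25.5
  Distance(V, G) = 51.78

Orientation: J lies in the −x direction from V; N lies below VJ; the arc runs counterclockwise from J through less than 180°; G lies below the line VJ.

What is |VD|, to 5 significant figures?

44.935

V is at the origin; V and J share the same y with |VJ| = 38.0 and J on the −x side, so J = (-38.000, 0.0000). The tangent condition forces NJ to be normal to VJ, so N = J + (0, -6.4) = (-38.000, -6.4000). Since ND ⟂ DG (tangency), |NG| = √(6.4² + 25.5²) = 26.291 regardless of where D sits on A1. So G lies on both circle(V, 51.78) and circle(N, 26.291); the below-VJ intersection is G = (-40.233, -32.596). D is the foot of the tangent from G: D = (-44.317, -7.4252).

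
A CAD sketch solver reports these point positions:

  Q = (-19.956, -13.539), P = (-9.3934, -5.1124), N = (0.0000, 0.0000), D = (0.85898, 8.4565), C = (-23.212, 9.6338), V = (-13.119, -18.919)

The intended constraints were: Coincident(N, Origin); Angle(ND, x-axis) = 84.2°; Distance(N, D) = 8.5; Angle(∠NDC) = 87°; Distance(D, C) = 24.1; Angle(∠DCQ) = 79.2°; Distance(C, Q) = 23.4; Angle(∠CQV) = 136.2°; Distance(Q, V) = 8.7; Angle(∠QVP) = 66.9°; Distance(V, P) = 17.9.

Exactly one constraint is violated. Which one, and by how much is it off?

Distance(V, P) = 17.9 — off by 3.60.

N = (0.00, 0.00) ✓; ND at 84.20° ✓; |ND| = 8.500 ✓; ∠NDC = 87.00° ✓; |DC| = 24.10 ✓; ∠DCQ = 79.20° ✓; |CQ| = 23.40 ✓; ∠CQV = 136.2° ✓; |QV| = 8.700 ✓; ∠QVP = 66.90° ✓; |VP| = 14.30 ✗.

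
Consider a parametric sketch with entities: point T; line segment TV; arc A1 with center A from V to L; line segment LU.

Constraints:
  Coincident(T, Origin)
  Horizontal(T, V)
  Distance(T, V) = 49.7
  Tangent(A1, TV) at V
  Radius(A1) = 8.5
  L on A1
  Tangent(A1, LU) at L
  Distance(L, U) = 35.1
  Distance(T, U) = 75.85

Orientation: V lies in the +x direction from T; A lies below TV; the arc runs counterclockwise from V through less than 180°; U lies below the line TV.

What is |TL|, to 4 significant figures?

44.84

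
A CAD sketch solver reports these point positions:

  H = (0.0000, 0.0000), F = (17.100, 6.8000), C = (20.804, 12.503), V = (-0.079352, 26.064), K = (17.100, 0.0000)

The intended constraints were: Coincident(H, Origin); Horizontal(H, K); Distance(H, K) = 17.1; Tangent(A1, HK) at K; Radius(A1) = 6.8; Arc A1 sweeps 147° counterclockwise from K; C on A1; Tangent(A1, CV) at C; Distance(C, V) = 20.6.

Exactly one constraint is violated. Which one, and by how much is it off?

Distance(C, V) = 20.6 — off by 4.30.

H = (0.00, 0.00) ✓; H.y = 0.00, K.y = 0.00 ✓; |HK| = 17.10 ✓; ∠(FK, KH) = 90.00° ✓; |FK| = 6.800 ✓; bearing(F→C) − bearing(F→K) = 147.0° ✓; |FC| = 6.800 ✓; ∠(FC, CV) = 90.00° ✓; |CV| = 24.90 ✗.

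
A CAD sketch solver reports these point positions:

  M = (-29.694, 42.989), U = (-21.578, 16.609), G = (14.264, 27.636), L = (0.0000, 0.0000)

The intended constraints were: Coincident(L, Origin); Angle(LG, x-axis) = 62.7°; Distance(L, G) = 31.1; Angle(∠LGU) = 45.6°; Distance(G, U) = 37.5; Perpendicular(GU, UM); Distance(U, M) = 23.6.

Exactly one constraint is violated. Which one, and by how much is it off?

Distance(U, M) = 23.6 — off by 4.00.

L = (0.00, 0.00) ✓; LG at 62.70° ✓; |LG| = 31.10 ✓; ∠LGU = 45.60° ✓; |GU| = 37.50 ✓; ∠(GU, UM) = 90.00° ✓; |UM| = 27.60 ✗.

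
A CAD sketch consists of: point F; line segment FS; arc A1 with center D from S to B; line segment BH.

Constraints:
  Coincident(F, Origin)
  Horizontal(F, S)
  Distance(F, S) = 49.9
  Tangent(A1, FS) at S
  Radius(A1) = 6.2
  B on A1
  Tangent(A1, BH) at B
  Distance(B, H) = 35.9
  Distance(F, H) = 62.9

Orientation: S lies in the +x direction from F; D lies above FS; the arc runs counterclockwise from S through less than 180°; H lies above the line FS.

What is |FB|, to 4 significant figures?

56.43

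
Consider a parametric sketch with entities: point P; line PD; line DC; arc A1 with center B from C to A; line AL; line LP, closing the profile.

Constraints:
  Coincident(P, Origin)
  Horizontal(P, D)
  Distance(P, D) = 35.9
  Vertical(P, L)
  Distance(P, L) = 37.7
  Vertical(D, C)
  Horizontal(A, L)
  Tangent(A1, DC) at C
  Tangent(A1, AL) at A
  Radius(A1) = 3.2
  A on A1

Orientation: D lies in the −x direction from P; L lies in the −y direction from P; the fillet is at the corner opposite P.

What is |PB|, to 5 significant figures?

47.535

P is at the origin; PD is horizontal with |PD| = 35.9 and D on the −x side, so D = (-35.900, 0.0000). P and L share the same x with |PL| = 37.7 and L on the −y side, so L = (0.0000, -37.700). The virtual corner opposite P is at (-35.900, -37.700). Since A1 is tangent to DC there, BC ⟂ DC and the tangent condition forces BA to be normal to AL, with radius 3.2, so the center B sits 3.2 in from both sides at B = (-32.700, -34.500). Then |PB| = |B − P| = 47.535.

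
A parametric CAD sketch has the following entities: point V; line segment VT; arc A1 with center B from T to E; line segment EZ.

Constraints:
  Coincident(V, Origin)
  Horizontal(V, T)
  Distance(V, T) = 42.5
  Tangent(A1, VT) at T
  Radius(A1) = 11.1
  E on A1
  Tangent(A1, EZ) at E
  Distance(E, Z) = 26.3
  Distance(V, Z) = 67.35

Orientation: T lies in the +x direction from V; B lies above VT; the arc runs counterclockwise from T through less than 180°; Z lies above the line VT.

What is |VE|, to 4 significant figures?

54.33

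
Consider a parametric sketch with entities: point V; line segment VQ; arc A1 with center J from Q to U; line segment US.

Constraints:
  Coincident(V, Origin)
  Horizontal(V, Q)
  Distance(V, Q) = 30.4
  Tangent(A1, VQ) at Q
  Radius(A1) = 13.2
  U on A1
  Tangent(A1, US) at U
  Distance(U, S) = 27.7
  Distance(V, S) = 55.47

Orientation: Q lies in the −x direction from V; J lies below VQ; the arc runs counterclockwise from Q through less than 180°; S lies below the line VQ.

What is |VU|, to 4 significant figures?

46.30

Checks: |JU| = 13.20 ✓; ∠(JU, US) = 90.00° ✓; |US| = 27.70 ✓; |VS| = 55.47 ✓.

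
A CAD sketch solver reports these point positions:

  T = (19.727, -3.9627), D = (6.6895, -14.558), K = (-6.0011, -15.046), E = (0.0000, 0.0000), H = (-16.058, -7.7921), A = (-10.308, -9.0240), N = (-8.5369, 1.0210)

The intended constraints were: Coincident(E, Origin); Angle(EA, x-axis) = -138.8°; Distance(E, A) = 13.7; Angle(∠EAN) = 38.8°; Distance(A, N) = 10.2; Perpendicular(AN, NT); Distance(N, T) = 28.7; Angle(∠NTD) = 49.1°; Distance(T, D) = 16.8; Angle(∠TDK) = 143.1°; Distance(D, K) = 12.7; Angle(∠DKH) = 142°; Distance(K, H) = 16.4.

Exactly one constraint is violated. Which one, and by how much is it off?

Distance(K, H) = 16.4 — off by 4.00.

E = (0.00, 0.00) ✓; EA at -138.8° ✓; |EA| = 13.70 ✓; ∠EAN = 38.80° ✓; |AN| = 10.20 ✓; ∠(AN, NT) = 90.00° ✓; |NT| = 28.70 ✓; ∠NTD = 49.10° ✓; |TD| = 16.80 ✓; ∠TDK = 143.1° ✓; |DK| = 12.70 ✓; ∠DKH = 142.0° ✓; |KH| = 12.40 ✗.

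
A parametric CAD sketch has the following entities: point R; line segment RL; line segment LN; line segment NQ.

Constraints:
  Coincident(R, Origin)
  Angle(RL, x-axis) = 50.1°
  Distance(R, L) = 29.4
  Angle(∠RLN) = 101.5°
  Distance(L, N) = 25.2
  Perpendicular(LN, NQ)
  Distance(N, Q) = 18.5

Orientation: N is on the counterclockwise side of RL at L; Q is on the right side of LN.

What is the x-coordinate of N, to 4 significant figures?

3.137

R is at the origin; RL runs at 50.1° with length 29.4, so L = 29.4·(cos 50.1°, sin 50.1°) = (18.86, 22.55). ∠RLN = 101.5°, so LN runs at 50.1° + (180° − 101.5°) = 128.6° from the x-axis; with |LN| = 25.2, N = L + 25.2·(cos 128.6°, sin 128.6°) = (3.137, 42.25). So N.x = 3.137.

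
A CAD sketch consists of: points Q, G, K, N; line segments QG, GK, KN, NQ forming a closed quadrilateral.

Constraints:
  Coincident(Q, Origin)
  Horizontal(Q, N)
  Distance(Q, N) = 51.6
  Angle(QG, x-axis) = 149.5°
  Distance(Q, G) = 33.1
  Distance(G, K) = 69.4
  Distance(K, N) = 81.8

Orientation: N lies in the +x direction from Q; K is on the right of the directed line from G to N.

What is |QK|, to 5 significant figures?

52.272

Checks: |GK| = 69.40 ✓; |KN| = 81.80 ✓.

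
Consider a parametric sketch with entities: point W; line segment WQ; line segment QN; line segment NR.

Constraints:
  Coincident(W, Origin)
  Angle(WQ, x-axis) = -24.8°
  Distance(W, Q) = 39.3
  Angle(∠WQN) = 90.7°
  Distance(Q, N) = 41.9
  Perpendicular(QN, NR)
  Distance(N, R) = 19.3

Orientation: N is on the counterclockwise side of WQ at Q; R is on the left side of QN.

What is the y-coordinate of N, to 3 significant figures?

21.3

W is at the origin; WQ runs at -24.8° with length 39.3, so Q = 39.3·(cos -24.8°, sin -24.8°) = (35.7, -16.5). ∠WQN = 90.7°, so QN runs at -24.8° + (180° − 90.7°) = 64.5° from the x-axis; with |QN| = 41.9, N = Q + 41.9·(cos 64.5°, sin 64.5°) = (53.7, 21.3). So N.y = 21.3.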